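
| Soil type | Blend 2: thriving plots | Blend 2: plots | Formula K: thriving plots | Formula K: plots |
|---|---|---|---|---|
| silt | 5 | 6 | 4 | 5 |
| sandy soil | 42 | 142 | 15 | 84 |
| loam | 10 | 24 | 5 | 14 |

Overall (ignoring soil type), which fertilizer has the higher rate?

Blend 2

Silt: Blend 2 5/6 = 83.3%, Formula K 4/5 = 80.0% → Blend 2
Sandy soil: Blend 2 42/142 = 29.6%, Formula K 15/84 = 17.9% → Blend 2
Loam: Blend 2 10/24 = 41.7%, Formula K 5/14 = 35.7% → Blend 2
Overall: Blend 2 57/172 = 33.1%, Formula K 24/103 = 23.3% → Blend 2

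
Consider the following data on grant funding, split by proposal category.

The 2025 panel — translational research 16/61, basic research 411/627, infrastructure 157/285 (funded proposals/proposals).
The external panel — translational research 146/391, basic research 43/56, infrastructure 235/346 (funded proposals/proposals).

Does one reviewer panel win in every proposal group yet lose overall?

Yes

Translational research: the 2025 panel 16/61 = 26.2%, the external panel 146/391 = 37.3% → the external panel
Basic research: the 2025 panel 411/627 = 65.6%, the external panel 43/56 = 76.8% → the external panel
Infrastructure: the 2025 panel 157/285 = 55.1%, the external panel 235/346 = 67.9% → the external panel
Overall: the 2025 panel 584/973 = 60.0%, the external panel 424/793 = 53.5% → the 2025 panel
The external panel wins each proposal group but the 2025 panel wins overall — the comparison reverses. The external panel's proposals skew toward translational research, which has a lower base rate.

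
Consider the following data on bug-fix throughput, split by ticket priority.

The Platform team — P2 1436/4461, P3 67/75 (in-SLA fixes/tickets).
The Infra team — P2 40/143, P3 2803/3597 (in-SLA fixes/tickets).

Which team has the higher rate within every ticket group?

P2: the Platform team 1436/4461 = 32.2%, the Infra team 40/143 = 28.0% → the Platform team
P3: the Platform team 67/75 = 89.3%, the Infra team 2803/3597 = 77.9% → the Platform team
The Platform team has the higher rate in both groups.

the Platform team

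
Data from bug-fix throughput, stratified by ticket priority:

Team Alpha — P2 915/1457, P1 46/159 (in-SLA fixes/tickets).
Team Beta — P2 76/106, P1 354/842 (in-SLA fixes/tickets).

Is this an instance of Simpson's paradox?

Yes

P2: Team Alpha 915/1457 = 62.8%, Team Beta 76/106 = 71.7% → Team Beta
P1: Team Alpha 46/159 = 28.9%, Team Beta 354/842 = 42.0% → Team Beta
Overall: Team Alpha 961/1616 = 59.5%, Team Beta 430/948 = 45.4% → Team Alpha
Team Beta wins each ticket group but Team Alpha wins overall — the comparison reverses. Team Beta's tickets skew toward P1, which has a lower base rate.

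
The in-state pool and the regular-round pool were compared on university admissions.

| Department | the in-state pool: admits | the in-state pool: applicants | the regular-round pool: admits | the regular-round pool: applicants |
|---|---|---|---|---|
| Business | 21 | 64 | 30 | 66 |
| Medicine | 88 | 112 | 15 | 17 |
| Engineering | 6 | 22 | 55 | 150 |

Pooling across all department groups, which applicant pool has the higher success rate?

Business: the in-state pool 21/64 = 32.8%, the regular-round pool 30/66 = 45.5% → the regular-round pool
Medicine: the in-state pool 88/112 = 78.6%, the regular-round pool 15/17 = 88.2% → the regular-round pool
Engineering: the in-state pool 6/22 = 27.3%, the regular-round pool 55/150 = 36.7% → the regular-round pool
Overall: the in-state pool 115/198 = 58.1%, the regular-round pool 100/233 = 42.9% → the in-state pool
(The regular-round pool wins every department group but the in-state pool wins overall — the regular-round pool's applicants skew toward the low-rate Engineering group.)

the in-state pool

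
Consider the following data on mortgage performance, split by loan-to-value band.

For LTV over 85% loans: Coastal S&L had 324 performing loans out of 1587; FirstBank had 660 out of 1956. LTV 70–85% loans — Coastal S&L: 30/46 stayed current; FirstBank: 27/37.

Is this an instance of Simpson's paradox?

No

LTV over 85%: Coastal S&L 324/1587 = 20.4%, FirstBank 660/1956 = 33.7% → FirstBank
LTV 70–85%: Coastal S&L 30/46 = 65.2%, FirstBank 27/37 = 73.0% → FirstBank
Overall: Coastal S&L 354/1633 = 21.7%, FirstBank 687/1993 = 34.5% → FirstBank
FirstBank wins overall and in every loan-to-value group — no reversal.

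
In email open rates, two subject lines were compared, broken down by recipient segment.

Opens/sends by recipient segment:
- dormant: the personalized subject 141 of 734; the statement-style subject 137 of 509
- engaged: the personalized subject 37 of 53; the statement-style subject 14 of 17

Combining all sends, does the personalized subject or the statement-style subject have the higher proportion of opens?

Dormant: the personalized subject 141/734 = 19.2%, the statement-style subject 137/509 = 26.9% → the statement-style subject
Engaged: the personalized subject 37/53 = 69.8%, the statement-style subject 14/17 = 82.4% → the statement-style subject
Overall: the personalized subject 178/787 = 22.6%, the statement-style subject 151/526 = 28.7% → the statement-style subject

the statement-style subject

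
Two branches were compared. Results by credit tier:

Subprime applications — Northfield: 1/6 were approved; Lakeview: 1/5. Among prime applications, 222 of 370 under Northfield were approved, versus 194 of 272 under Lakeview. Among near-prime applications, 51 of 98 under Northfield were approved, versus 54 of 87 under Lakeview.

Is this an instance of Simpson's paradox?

No

Subprime: Northfield 1/6 = 16.7%, Lakeview 1/5 = 20.0% → Lakeview
Prime: Northfield 222/370 = 60.0%, Lakeview 194/272 = 71.3% → Lakeview
Near-prime: Northfield 51/98 = 52.0%, Lakeview 54/87 = 62.1% → Lakeview
Overall: Northfield 274/474 = 57.8%, Lakeview 249/364 = 68.4% → Lakeview
Lakeview wins overall and in every credit group — no reversal.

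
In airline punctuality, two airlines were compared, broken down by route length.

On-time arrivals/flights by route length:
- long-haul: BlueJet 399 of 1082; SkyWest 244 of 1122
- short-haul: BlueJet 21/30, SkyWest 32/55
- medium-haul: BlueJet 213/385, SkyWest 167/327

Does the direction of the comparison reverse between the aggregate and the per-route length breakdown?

No

Long-haul: BlueJet 399/1082 = 36.9%, SkyWest 244/1122 = 21.7% → BlueJet
Short-haul: BlueJet 21/30 = 70.0%, SkyWest 32/55 = 58.2% → BlueJet
Medium-haul: BlueJet 213/385 = 55.3%, SkyWest 167/327 = 51.1% → BlueJet
Overall: BlueJet 633/1497 = 42.3%, SkyWest 443/1504 = 29.5% → BlueJet
BlueJet wins overall and in every route group — no reversal.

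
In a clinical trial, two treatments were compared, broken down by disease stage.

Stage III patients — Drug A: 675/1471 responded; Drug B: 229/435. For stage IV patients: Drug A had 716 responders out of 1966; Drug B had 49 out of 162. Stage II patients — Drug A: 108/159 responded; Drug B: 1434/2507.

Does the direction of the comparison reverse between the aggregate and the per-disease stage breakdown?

Stage III: Drug A 675/1471 = 45.9%, Drug B 229/435 = 52.6% → Drug B
Stage IV: Drug A 716/1966 = 36.4%, Drug B 49/162 = 30.2% → Drug A
Stage II: Drug A 108/159 = 67.9%, Drug B 1434/2507 = 57.2% → Drug A
Overall: Drug A 1499/3596 = 41.7%, Drug B 1712/3104 = 55.2% → Drug B
Neither sweeps: Drug A wins 2 of 3 groups, Drug B wins 1. Drug B wins overall but not every group — no Simpson reversal.

No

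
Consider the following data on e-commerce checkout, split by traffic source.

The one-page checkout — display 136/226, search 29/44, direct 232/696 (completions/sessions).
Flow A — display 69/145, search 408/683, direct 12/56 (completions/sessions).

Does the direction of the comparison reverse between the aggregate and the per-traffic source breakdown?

Yes

Display: the one-page checkout 136/226 = 60.2%, Flow A 69/145 = 47.6% → the one-page checkout
Search: the one-page checkout 29/44 = 65.9%, Flow A 408/683 = 59.7% → the one-page checkout
Direct: the one-page checkout 232/696 = 33.3%, Flow A 12/56 = 21.4% → the one-page checkout
Overall: the one-page checkout 397/966 = 41.1%, Flow A 489/884 = 55.3% → Flow A
The one-page checkout wins each traffic group but Flow A wins overall — the comparison reverses. The one-page checkout's sessions skew toward direct, which has a lower base rate.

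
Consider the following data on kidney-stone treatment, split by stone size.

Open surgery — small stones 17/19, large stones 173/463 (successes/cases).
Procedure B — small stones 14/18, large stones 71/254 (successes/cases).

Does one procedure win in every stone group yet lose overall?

Small stones: open surgery 17/19 = 89.5%, Procedure B 14/18 = 77.8% → open surgery
Large stones: open surgery 173/463 = 37.4%, Procedure B 71/254 = 28.0% → open surgery
Overall: open surgery 190/482 = 39.4%, Procedure B 85/272 = 31.2% → open surgery
Open surgery wins overall and in every stone group — no reversal.

No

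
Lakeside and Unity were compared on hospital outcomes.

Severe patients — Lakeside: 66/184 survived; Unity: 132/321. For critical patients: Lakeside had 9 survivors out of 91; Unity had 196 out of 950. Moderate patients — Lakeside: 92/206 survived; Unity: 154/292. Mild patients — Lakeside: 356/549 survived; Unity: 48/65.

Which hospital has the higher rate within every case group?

Unity

Severe: Lakeside 66/184 = 35.9%, Unity 132/321 = 41.1% → Unity
Critical: Lakeside 9/91 = 9.9%, Unity 196/950 = 20.6% → Unity
Moderate: Lakeside 92/206 = 44.7%, Unity 154/292 = 52.7% → Unity
Mild: Lakeside 356/549 = 64.8%, Unity 48/65 = 73.8% → Unity
Unity has the higher rate in all 4 groups.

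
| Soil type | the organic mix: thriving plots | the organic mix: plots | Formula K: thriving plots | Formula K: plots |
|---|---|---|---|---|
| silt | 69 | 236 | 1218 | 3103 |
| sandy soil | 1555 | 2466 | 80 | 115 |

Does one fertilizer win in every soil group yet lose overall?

Yes

Silt: the organic mix 69/236 = 29.2%, Formula K 1218/3103 = 39.3% → Formula K
Sandy soil: the organic mix 1555/2466 = 63.1%, Formula K 80/115 = 69.6% → Formula K
Overall: the organic mix 1624/2702 = 60.1%, Formula K 1298/3218 = 40.3% → the organic mix
Formula K wins each soil group but the organic mix wins overall — the comparison reverses. Formula K's plots skew toward silt, which has a lower base rate.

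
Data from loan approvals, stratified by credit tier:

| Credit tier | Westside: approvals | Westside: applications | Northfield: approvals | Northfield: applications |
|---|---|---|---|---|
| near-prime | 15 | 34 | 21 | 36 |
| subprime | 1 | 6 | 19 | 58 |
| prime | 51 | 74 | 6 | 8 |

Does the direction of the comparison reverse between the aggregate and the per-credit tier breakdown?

Yes

Near-prime: Westside 15/34 = 44.1%, Northfield 21/36 = 58.3% → Northfield
Subprime: Westside 1/6 = 16.7%, Northfield 19/58 = 32.8% → Northfield
Prime: Westside 51/74 = 68.9%, Northfield 6/8 = 75.0% → Northfield
Overall: Westside 67/114 = 58.8%, Northfield 46/102 = 45.1% → Westside
Northfield wins each credit group but Westside wins overall — the comparison reverses. Northfield's applications skew toward subprime, which has a lower base rate.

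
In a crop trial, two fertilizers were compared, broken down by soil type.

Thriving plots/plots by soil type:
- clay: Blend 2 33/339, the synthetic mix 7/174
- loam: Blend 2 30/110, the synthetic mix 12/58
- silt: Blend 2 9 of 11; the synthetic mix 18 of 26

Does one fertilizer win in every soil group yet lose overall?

Clay: Blend 2 33/339 = 9.7%, the synthetic mix 7/174 = 4.0% → Blend 2
Loam: Blend 2 30/110 = 27.3%, the synthetic mix 12/58 = 20.7% → Blend 2
Silt: Blend 2 9/11 = 81.8%, the synthetic mix 18/26 = 69.2% → Blend 2
Overall: Blend 2 72/460 = 15.7%, the synthetic mix 37/258 = 14.3% → Blend 2
Blend 2 wins overall and in every soil group — no reversal.

No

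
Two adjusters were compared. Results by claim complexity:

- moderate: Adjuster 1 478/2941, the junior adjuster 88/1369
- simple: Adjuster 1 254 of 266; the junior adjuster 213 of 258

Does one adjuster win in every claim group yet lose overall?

No

Moderate: Adjuster 1 478/2941 = 16.3%, the junior adjuster 88/1369 = 6.4% → Adjuster 1
Simple: Adjuster 1 254/266 = 95.5%, the junior adjuster 213/258 = 82.6% → Adjuster 1
Overall: Adjuster 1 732/3207 = 22.8%, the junior adjuster 301/1627 = 18.5% → Adjuster 1
Adjuster 1 wins overall and in every claim group — no reversal.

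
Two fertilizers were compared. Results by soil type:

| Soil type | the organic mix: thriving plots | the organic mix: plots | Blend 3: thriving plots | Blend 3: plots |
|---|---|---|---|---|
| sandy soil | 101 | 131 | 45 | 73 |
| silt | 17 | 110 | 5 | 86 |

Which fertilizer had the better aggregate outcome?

Sandy soil: the organic mix 101/131 = 77.1%, Blend 3 45/73 = 61.6% → the organic mix
Silt: the organic mix 17/110 = 15.5%, Blend 3 5/86 = 5.8% → the organic mix
Overall: the organic mix 118/241 = 49.0%, Blend 3 50/159 = 31.4% → the organic mix

the organic mix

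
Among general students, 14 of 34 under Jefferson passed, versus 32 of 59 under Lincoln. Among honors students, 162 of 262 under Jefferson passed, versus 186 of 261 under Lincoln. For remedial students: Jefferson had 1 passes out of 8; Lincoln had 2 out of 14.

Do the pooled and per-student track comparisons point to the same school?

General: Jefferson 14/34 = 41.2%, Lincoln 32/59 = 54.2% → Lincoln
Honors: Jefferson 162/262 = 61.8%, Lincoln 186/261 = 71.3% → Lincoln
Remedial: Jefferson 1/8 = 12.5%, Lincoln 2/14 = 14.3% → Lincoln
Overall: Jefferson 177/304 = 58.2%, Lincoln 220/334 = 65.9% → Lincoln
Lincoln wins overall and in every student group — no reversal.

Yes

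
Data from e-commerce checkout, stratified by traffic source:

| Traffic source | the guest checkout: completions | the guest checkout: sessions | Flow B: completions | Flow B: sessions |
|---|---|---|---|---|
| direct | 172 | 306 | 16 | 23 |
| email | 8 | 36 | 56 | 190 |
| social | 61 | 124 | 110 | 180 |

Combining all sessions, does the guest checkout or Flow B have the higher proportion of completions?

the guest checkout

Direct: the guest checkout 172/306 = 56.2%, Flow B 16/23 = 69.6% → Flow B
Email: the guest checkout 8/36 = 22.2%, Flow B 56/190 = 29.5% → Flow B
Social: the guest checkout 61/124 = 49.2%, Flow B 110/180 = 61.1% → Flow B
Overall: the guest checkout 241/466 = 51.7%, Flow B 182/393 = 46.3% → the guest checkout
(Flow B wins every traffic group but the guest checkout wins overall — Flow B's sessions skew toward the low-rate email group.)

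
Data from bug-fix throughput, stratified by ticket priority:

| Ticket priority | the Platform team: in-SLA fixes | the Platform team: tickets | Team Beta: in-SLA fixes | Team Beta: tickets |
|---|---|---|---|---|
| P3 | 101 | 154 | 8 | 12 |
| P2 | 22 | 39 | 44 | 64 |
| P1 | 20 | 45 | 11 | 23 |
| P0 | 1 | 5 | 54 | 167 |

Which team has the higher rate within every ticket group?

Team Beta

P3: the Platform team 101/154 = 65.6%, Team Beta 8/12 = 66.7% → Team Beta
P2: the Platform team 22/39 = 56.4%, Team Beta 44/64 = 68.8% → Team Beta
P1: the Platform team 20/45 = 44.4%, Team Beta 11/23 = 47.8% → Team Beta
P0: the Platform team 1/5 = 20.0%, Team Beta 54/167 = 32.3% → Team Beta
Team Beta has the higher rate in all 4 groups.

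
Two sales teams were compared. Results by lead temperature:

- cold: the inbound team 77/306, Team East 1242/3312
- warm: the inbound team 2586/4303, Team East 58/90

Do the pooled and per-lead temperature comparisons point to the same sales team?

No

Cold: the inbound team 77/306 = 25.2%, Team East 1242/3312 = 37.5% → Team East
Warm: the inbound team 2586/4303 = 60.1%, Team East 58/90 = 64.4% → Team East
Overall: the inbound team 2663/4609 = 57.8%, Team East 1300/3402 = 38.2% → the inbound team
Team East wins each lead group but the inbound team wins overall — the comparison reverses. Team East's leads skew toward cold, which has a lower base rate.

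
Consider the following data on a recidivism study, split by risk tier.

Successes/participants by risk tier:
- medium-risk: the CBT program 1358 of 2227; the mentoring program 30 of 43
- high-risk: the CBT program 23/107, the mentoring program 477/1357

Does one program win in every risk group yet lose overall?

Medium-risk: the CBT program 1358/2227 = 61.0%, the mentoring program 30/43 = 69.8% → the mentoring program
High-risk: the CBT program 23/107 = 21.5%, the mentoring program 477/1357 = 35.2% → the mentoring program
Overall: the CBT program 1381/2334 = 59.2%, the mentoring program 507/1400 = 36.2% → the CBT program
The mentoring program wins each risk group but the CBT program wins overall — the comparison reverses. The mentoring program's participants skew toward high-risk, which has a lower base rate.

Yes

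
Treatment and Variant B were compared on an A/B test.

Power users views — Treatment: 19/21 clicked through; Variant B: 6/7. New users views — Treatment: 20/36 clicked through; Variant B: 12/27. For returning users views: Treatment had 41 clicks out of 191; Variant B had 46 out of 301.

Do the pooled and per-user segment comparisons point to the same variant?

Yes

Power users: Treatment 19/21 = 90.5%, Variant B 6/7 = 85.7% → Treatment
New users: Treatment 20/36 = 55.6%, Variant B 12/27 = 44.4% → Treatment
Returning users: Treatment 41/191 = 21.5%, Variant B 46/301 = 15.3% → Treatment
Overall: Treatment 80/248 = 32.3%, Variant B 64/335 = 19.1% → Treatment
Treatment wins overall and in every user group — no reversal.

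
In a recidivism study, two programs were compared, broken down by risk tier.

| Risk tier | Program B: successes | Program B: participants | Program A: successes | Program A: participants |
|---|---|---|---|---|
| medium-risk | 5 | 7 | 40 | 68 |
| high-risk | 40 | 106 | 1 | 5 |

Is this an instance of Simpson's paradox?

Medium-risk: Program B 5/7 = 71.4%, Program A 40/68 = 58.8% → Program B
High-risk: Program B 40/106 = 37.7%, Program A 1/5 = 20.0% → Program B
Overall: Program B 45/113 = 39.8%, Program A 41/73 = 56.2% → Program A
Program B wins each risk group but Program A wins overall — the comparison reverses. Program B's participants skew toward high-risk, which has a lower base rate.

Yes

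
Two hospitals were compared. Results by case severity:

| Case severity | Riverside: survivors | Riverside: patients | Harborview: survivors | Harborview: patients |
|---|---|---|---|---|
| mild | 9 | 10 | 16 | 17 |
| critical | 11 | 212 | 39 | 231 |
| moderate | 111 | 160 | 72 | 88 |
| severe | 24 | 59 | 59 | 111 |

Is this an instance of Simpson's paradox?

Mild: Riverside 9/10 = 90.0%, Harborview 16/17 = 94.1% → Harborview
Critical: Riverside 11/212 = 5.2%, Harborview 39/231 = 16.9% → Harborview
Moderate: Riverside 111/160 = 69.4%, Harborview 72/88 = 81.8% → Harborview
Severe: Riverside 24/59 = 40.7%, Harborview 59/111 = 53.2% → Harborview
Overall: Riverside 155/441 = 35.1%, Harborview 186/447 = 41.6% → Harborview
Harborview wins overall and in every case group — no reversal.

No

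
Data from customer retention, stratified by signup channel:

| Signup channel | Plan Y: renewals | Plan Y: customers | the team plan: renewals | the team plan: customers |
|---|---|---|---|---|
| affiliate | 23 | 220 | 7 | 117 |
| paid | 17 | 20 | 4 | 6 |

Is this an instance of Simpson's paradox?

No

Affiliate: Plan Y 23/220 = 10.5%, the team plan 7/117 = 6.0% → Plan Y
Paid: Plan Y 17/20 = 85.0%, the team plan 4/6 = 66.7% → Plan Y
Overall: Plan Y 40/240 = 16.7%, the team plan 11/123 = 8.9% → Plan Y
Plan Y wins overall and in every signup group — no reversal.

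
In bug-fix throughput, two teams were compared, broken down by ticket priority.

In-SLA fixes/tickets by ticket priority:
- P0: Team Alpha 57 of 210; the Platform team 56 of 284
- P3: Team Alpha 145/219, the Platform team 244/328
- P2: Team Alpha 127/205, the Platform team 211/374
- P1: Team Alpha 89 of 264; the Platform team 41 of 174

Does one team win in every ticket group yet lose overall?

No

P0: Team Alpha 57/210 = 27.1%, the Platform team 56/284 = 19.7% → Team Alpha
P3: Team Alpha 145/219 = 66.2%, the Platform team 244/328 = 74.4% → the Platform team
P2: Team Alpha 127/205 = 62.0%, the Platform team 211/374 = 56.4% → Team Alpha
P1: Team Alpha 89/264 = 33.7%, the Platform team 41/174 = 23.6% → Team Alpha
Overall: Team Alpha 418/898 = 46.5%, the Platform team 552/1160 = 47.6% → the Platform team
Neither sweeps: Team Alpha wins 3 of 4 groups, the Platform team wins 1. The Platform team wins overall but not every group — no Simpson reversal.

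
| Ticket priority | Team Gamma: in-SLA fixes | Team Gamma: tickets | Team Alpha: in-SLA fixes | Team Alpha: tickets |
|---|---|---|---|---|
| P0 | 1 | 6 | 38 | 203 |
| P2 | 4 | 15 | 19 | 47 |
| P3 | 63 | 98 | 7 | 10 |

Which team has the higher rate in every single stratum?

Team Alpha

P0: Team Gamma 1/6 = 16.7%, Team Alpha 38/203 = 18.7% → Team Alpha
P2: Team Gamma 4/15 = 26.7%, Team Alpha 19/47 = 40.4% → Team Alpha
P3: Team Gamma 63/98 = 64.3%, Team Alpha 7/10 = 70.0% → Team Alpha
Team Alpha has the higher rate in all 3 groups.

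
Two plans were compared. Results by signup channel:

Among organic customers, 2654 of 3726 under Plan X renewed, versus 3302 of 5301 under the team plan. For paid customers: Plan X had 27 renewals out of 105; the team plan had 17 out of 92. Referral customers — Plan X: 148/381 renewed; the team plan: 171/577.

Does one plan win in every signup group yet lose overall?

No

Organic: Plan X 2654/3726 = 71.2%, the team plan 3302/5301 = 62.3% → Plan X
Paid: Plan X 27/105 = 25.7%, the team plan 17/92 = 18.5% → Plan X
Referral: Plan X 148/381 = 38.8%, the team plan 171/577 = 29.6% → Plan X
Overall: Plan X 2829/4212 = 67.2%, the team plan 3490/5970 = 58.5% → Plan X
Plan X wins overall and in every signup group — no reversal.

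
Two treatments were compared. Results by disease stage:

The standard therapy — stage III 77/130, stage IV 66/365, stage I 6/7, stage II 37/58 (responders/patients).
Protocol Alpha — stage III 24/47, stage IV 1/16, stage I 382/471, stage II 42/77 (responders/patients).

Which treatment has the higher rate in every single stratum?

Stage III: the standard therapy 77/130 = 59.2%, Protocol Alpha 24/47 = 51.1% → the standard therapy
Stage IV: the standard therapy 66/365 = 18.1%, Protocol Alpha 1/16 = 6.2% → the standard therapy
Stage I: the standard therapy 6/7 = 85.7%, Protocol Alpha 382/471 = 81.1% → the standard therapy
Stage II: the standard therapy 37/58 = 63.8%, Protocol Alpha 42/77 = 54.5% → the standard therapy
The standard therapy has the higher rate in all 4 groups.

the standard therapy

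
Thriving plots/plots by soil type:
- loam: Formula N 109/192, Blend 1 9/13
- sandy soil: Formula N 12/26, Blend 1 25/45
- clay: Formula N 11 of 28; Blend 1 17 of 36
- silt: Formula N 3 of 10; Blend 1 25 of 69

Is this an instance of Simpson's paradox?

Loam: Formula N 109/192 = 56.8%, Blend 1 9/13 = 69.2% → Blend 1
Sandy soil: Formula N 12/26 = 46.2%, Blend 1 25/45 = 55.6% → Blend 1
Clay: Formula N 11/28 = 39.3%, Blend 1 17/36 = 47.2% → Blend 1
Silt: Formula N 3/10 = 30.0%, Blend 1 25/69 = 36.2% → Blend 1
Overall: Formula N 135/256 = 52.7%, Blend 1 76/163 = 46.6% → Formula N
Blend 1 wins each soil group but Formula N wins overall — the comparison reverses. Blend 1's plots skew toward silt, which has a lower base rate.

Yes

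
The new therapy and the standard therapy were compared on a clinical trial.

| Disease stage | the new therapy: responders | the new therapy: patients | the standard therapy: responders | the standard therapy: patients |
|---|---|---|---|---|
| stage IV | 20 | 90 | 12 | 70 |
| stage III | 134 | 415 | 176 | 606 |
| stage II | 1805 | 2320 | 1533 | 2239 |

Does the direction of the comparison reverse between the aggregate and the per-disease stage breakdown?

Stage IV: the new therapy 20/90 = 22.2%, the standard therapy 12/70 = 17.1% → the new therapy
Stage III: the new therapy 134/415 = 32.3%, the standard therapy 176/606 = 29.0% → the new therapy
Stage II: the new therapy 1805/2320 = 77.8%, the standard therapy 1533/2239 = 68.5% → the new therapy
Overall: the new therapy 1959/2825 = 69.3%, the standard therapy 1721/2915 = 59.0% → the new therapy
The new therapy wins overall and in every disease group — no reversal.

No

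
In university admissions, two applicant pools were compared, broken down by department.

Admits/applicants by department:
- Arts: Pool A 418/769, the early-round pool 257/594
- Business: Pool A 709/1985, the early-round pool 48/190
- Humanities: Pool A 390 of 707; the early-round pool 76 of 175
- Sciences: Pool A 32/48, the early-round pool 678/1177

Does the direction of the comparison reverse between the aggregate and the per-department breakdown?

Yes

Arts: Pool A 418/769 = 54.4%, the early-round pool 257/594 = 43.3% → Pool A
Business: Pool A 709/1985 = 35.7%, the early-round pool 48/190 = 25.3% → Pool A
Humanities: Pool A 390/707 = 55.2%, the early-round pool 76/175 = 43.4% → Pool A
Sciences: Pool A 32/48 = 66.7%, the early-round pool 678/1177 = 57.6% → Pool A
Overall: Pool A 1549/3509 = 44.1%, the early-round pool 1059/2136 = 49.6% → the early-round pool
Pool A wins each department group but the early-round pool wins overall — the comparison reverses. Pool A's applicants skew toward Business, which has a lower base rate.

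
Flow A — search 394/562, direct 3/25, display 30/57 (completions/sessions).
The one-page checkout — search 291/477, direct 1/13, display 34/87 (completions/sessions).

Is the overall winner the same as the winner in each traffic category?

Search: Flow A 394/562 = 70.1%, the one-page checkout 291/477 = 61.0% → Flow A
Direct: Flow A 3/25 = 12.0%, the one-page checkout 1/13 = 7.7% → Flow A
Display: Flow A 30/57 = 52.6%, the one-page checkout 34/87 = 39.1% → Flow A
Overall: Flow A 427/644 = 66.3%, the one-page checkout 326/577 = 56.5% → Flow A
Flow A wins overall and in every traffic group — no reversal.

Yes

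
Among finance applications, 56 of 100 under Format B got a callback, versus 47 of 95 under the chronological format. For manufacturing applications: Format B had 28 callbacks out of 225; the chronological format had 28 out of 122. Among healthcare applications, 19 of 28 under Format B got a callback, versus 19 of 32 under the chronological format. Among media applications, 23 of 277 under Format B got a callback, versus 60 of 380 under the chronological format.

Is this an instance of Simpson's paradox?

Finance: Format B 56/100 = 56.0%, the chronological format 47/95 = 49.5% → Format B
Manufacturing: Format B 28/225 = 12.4%, the chronological format 28/122 = 23.0% → the chronological format
Healthcare: Format B 19/28 = 67.9%, the chronological format 19/32 = 59.4% → Format B
Media: Format B 23/277 = 8.3%, the chronological format 60/380 = 15.8% → the chronological format
Overall: Format B 126/630 = 20.0%, the chronological format 154/629 = 24.5% → the chronological format
Neither sweeps: Format B wins 2 of 4 groups, the chronological format wins 2. The chronological format wins overall but not every group — no Simpson reversal.

No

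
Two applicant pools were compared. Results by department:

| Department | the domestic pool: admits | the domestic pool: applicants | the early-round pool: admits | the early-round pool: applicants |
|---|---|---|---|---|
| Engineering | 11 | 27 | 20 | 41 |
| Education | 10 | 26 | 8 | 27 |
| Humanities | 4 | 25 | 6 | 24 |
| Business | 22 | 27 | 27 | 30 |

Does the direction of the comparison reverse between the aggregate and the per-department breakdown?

No

Engineering: the domestic pool 11/27 = 40.7%, the early-round pool 20/41 = 48.8% → the early-round pool
Education: the domestic pool 10/26 = 38.5%, the early-round pool 8/27 = 29.6% → the domestic pool
Humanities: the domestic pool 4/25 = 16.0%, the early-round pool 6/24 = 25.0% → the early-round pool
Business: the domestic pool 22/27 = 81.5%, the early-round pool 27/30 = 90.0% → the early-round pool
Overall: the domestic pool 47/105 = 44.8%, the early-round pool 61/122 = 50.0% → the early-round pool
Neither sweeps: the domestic pool wins 1 of 4 groups, the early-round pool wins 3. The early-round pool wins overall but not every group — no Simpson reversal.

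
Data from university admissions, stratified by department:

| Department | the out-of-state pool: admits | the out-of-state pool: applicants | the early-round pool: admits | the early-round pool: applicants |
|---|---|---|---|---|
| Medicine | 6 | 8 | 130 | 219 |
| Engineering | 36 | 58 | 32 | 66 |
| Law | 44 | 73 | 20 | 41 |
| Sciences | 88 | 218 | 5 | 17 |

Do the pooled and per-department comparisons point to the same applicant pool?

Medicine: the out-of-state pool 6/8 = 75.0%, the early-round pool 130/219 = 59.4% → the out-of-state pool
Engineering: the out-of-state pool 36/58 = 62.1%, the early-round pool 32/66 = 48.5% → the out-of-state pool
Law: the out-of-state pool 44/73 = 60.3%, the early-round pool 20/41 = 48.8% → the out-of-state pool
Sciences: the out-of-state pool 88/218 = 40.4%, the early-round pool 5/17 = 29.4% → the out-of-state pool
Overall: the out-of-state pool 174/357 = 48.7%, the early-round pool 187/343 = 54.5% → the early-round pool
The out-of-state pool wins each department group but the early-round pool wins overall — the comparison reverses. The out-of-state pool's applicants skew toward Sciences, which has a lower base rate.

No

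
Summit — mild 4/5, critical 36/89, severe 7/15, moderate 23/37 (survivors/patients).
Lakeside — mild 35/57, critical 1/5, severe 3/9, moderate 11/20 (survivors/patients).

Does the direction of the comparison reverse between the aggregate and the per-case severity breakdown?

Yes

Mild: Summit 4/5 = 80.0%, Lakeside 35/57 = 61.4% → Summit
Critical: Summit 36/89 = 40.4%, Lakeside 1/5 = 20.0% → Summit
Severe: Summit 7/15 = 46.7%, Lakeside 3/9 = 33.3% → Summit
Moderate: Summit 23/37 = 62.2%, Lakeside 11/20 = 55.0% → Summit
Overall: Summit 70/146 = 47.9%, Lakeside 50/91 = 54.9% → Lakeside
Summit wins each case group but Lakeside wins overall — the comparison reverses. Summit's patients skew toward critical, which has a lower base rate.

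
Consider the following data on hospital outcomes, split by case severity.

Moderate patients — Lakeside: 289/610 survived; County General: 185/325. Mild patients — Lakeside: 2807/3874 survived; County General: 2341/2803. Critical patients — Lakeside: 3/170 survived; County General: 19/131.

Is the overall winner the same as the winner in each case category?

Moderate: Lakeside 289/610 = 47.4%, County General 185/325 = 56.9% → County General
Mild: Lakeside 2807/3874 = 72.5%, County General 2341/2803 = 83.5% → County General
Critical: Lakeside 3/170 = 1.8%, County General 19/131 = 14.5% → County General
Overall: Lakeside 3099/4654 = 66.6%, County General 2545/3259 = 78.1% → County General
County General wins overall and in every case group — no reversal.

Yes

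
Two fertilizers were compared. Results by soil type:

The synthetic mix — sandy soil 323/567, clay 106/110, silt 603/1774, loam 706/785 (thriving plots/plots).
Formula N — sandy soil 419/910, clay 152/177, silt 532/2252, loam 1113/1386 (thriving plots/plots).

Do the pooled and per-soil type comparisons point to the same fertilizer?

Yes

Sandy soil: the synthetic mix 323/567 = 57.0%, Formula N 419/910 = 46.0% → the synthetic mix
Clay: the synthetic mix 106/110 = 96.4%, Formula N 152/177 = 85.9% → the synthetic mix
Silt: the synthetic mix 603/1774 = 34.0%, Formula N 532/2252 = 23.6% → the synthetic mix
Loam: the synthetic mix 706/785 = 89.9%, Formula N 1113/1386 = 80.3% → the synthetic mix
Overall: the synthetic mix 1738/3236 = 53.7%, Formula N 2216/4725 = 46.9% → the synthetic mix
The synthetic mix wins overall and in every soil group — no reversal.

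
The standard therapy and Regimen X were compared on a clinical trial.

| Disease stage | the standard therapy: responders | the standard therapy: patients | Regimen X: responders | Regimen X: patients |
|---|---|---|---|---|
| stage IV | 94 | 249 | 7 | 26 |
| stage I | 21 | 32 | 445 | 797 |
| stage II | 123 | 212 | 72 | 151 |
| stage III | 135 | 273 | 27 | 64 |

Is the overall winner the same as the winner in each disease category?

Stage IV: the standard therapy 94/249 = 37.8%, Regimen X 7/26 = 26.9% → the standard therapy
Stage I: the standard therapy 21/32 = 65.6%, Regimen X 445/797 = 55.8% → the standard therapy
Stage II: the standard therapy 123/212 = 58.0%, Regimen X 72/151 = 47.7% → the standard therapy
Stage III: the standard therapy 135/273 = 49.5%, Regimen X 27/64 = 42.2% → the standard therapy
Overall: the standard therapy 373/766 = 48.7%, Regimen X 551/1038 = 53.1% → Regimen X
The standard therapy wins each disease group but Regimen X wins overall — the comparison reverses. The standard therapy's patients skew toward stage IV, which has a lower base rate.

No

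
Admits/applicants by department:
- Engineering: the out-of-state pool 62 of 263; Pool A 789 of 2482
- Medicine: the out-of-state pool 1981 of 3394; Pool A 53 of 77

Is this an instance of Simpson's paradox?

Yes

Engineering: the out-of-state pool 62/263 = 23.6%, Pool A 789/2482 = 31.8% → Pool A
Medicine: the out-of-state pool 1981/3394 = 58.4%, Pool A 53/77 = 68.8% → Pool A
Overall: the out-of-state pool 2043/3657 = 55.9%, Pool A 842/2559 = 32.9% → the out-of-state pool
Pool A wins each department group but the out-of-state pool wins overall — the comparison reverses. Pool A's applicants skew toward Engineering, which has a lower base rate.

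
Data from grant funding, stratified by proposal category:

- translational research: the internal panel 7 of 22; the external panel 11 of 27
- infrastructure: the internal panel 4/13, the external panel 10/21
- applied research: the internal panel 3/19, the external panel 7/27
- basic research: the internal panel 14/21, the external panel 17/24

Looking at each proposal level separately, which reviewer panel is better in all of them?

Translational research: the internal panel 7/22 = 31.8%, the external panel 11/27 = 40.7% → the external panel
Infrastructure: the internal panel 4/13 = 30.8%, the external panel 10/21 = 47.6% → the external panel
Applied research: the internal panel 3/19 = 15.8%, the external panel 7/27 = 25.9% → the external panel
Basic research: the internal panel 14/21 = 66.7%, the external panel 17/24 = 70.8% → the external panel
The external panel has the higher rate in all 4 groups.

the external panel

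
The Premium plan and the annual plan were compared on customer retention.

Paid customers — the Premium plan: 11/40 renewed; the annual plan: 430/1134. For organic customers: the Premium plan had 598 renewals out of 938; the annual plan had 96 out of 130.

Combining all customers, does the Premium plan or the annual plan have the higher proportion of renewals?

Paid: the Premium plan 11/40 = 27.5%, the annual plan 430/1134 = 37.9% → the annual plan
Organic: the Premium plan 598/938 = 63.8%, the annual plan 96/130 = 73.8% → the annual plan
Overall: the Premium plan 609/978 = 62.3%, the annual plan 526/1264 = 41.6% → the Premium plan
(The annual plan wins every signup group but the Premium plan wins overall — the annual plan's customers skew toward the low-rate paid group.)

the Premium plan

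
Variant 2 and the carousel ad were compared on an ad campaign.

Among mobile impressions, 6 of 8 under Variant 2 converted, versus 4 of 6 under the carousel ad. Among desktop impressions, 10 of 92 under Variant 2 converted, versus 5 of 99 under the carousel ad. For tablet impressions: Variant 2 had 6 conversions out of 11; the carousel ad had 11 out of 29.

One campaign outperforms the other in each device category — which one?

Variant 2

Mobile: Variant 2 6/8 = 75.0%, the carousel ad 4/6 = 66.7% → Variant 2
Desktop: Variant 2 10/92 = 10.9%, the carousel ad 5/99 = 5.1% → Variant 2
Tablet: Variant 2 6/11 = 54.5%, the carousel ad 11/29 = 37.9% → Variant 2
Variant 2 has the higher rate in all 3 groups.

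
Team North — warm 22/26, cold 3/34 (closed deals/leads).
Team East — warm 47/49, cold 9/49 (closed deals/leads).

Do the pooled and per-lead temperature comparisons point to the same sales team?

Warm: Team North 22/26 = 84.6%, Team East 47/49 = 95.9% → Team East
Cold: Team North 3/34 = 8.8%, Team East 9/49 = 18.4% → Team East
Overall: Team North 25/60 = 41.7%, Team East 56/98 = 57.1% → Team East
Team East wins overall and in every lead group — no reversal.

Yes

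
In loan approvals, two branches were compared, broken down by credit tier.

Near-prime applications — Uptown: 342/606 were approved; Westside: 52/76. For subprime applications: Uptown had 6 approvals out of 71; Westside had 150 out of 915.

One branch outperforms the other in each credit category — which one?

Westside

Near-prime: Uptown 342/606 = 56.4%, Westside 52/76 = 68.4% → Westside
Subprime: Uptown 6/71 = 8.5%, Westside 150/915 = 16.4% → Westside
Westside has the higher rate in both groups.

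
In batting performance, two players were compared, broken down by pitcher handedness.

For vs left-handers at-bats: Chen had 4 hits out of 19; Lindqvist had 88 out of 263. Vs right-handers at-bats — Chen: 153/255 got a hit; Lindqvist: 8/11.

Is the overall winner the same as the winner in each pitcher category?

No

Vs left-handers: Chen 4/19 = 21.1%, Lindqvist 88/263 = 33.5% → Lindqvist
Vs right-handers: Chen 153/255 = 60.0%, Lindqvist 8/11 = 72.7% → Lindqvist
Overall: Chen 157/274 = 57.3%, Lindqvist 96/274 = 35.0% → Chen
Lindqvist wins each pitcher group but Chen wins overall — the comparison reverses. Lindqvist's at-bats skew toward vs left-handers, which has a lower base rate.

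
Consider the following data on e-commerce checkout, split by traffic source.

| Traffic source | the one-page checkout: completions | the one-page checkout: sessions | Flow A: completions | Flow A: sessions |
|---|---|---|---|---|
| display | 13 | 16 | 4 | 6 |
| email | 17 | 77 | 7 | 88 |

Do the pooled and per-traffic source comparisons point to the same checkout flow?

Display: the one-page checkout 13/16 = 81.2%, Flow A 4/6 = 66.7% → the one-page checkout
Email: the one-page checkout 17/77 = 22.1%, Flow A 7/88 = 8.0% → the one-page checkout
Overall: the one-page checkout 30/93 = 32.3%, Flow A 11/94 = 11.7% → the one-page checkout
The one-page checkout wins overall and in every traffic group — no reversal.

Yes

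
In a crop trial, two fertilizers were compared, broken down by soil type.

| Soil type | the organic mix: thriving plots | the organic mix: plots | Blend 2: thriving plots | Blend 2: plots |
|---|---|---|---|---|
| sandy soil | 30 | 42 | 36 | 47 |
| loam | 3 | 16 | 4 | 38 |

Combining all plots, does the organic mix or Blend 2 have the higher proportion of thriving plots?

Sandy soil: the organic mix 30/42 = 71.4%, Blend 2 36/47 = 76.6% → Blend 2
Loam: the organic mix 3/16 = 18.8%, Blend 2 4/38 = 10.5% → the organic mix
Overall: the organic mix 33/58 = 56.9%, Blend 2 40/85 = 47.1% → the organic mix
(Neither sweeps every soil group, but the organic mix has the higher pooled rate.)

the organic mix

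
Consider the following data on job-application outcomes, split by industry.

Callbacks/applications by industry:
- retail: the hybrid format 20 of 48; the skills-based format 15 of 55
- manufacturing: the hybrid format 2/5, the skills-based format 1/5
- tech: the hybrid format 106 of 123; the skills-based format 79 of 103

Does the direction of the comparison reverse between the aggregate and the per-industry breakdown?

Retail: the hybrid format 20/48 = 41.7%, the skills-based format 15/55 = 27.3% → the hybrid format
Manufacturing: the hybrid format 2/5 = 40.0%, the skills-based format 1/5 = 20.0% → the hybrid format
Tech: the hybrid format 106/123 = 86.2%, the skills-based format 79/103 = 76.7% → the hybrid format
Overall: the hybrid format 128/176 = 72.7%, the skills-based format 95/163 = 58.3% → the hybrid format
The hybrid format wins overall and in every industry group — no reversal.

No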